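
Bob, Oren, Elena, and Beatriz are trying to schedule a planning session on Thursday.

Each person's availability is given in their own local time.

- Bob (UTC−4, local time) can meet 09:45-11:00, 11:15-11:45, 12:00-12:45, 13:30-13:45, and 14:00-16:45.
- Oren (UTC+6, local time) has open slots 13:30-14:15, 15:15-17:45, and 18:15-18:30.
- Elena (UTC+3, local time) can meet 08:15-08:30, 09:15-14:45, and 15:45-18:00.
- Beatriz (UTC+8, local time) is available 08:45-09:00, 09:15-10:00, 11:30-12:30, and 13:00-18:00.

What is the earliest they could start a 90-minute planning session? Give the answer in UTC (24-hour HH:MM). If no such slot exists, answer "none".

none

Bob → UTC: 13:45–15:00, 15:15–15:45, 16:00–16:45, 17:30–17:45, 18:00–20:45.
Oren → UTC: 07:30–08:15, 09:15–11:45, 12:15–12:30.
Elena → UTC: 05:15–05:30, 06:15–11:45, 12:45–15:00.
Beatriz → UTC: 00:45–01:00, 01:15–02:00, 03:30–04:30, 05:00–10:00.
Bob ∩ Oren: (none).
Bob ∩ Oren ∩ Elena: (none).
Bob ∩ Oren ∩ Elena ∩ Beatriz: (none).
Windows ≥ 90 min: (none).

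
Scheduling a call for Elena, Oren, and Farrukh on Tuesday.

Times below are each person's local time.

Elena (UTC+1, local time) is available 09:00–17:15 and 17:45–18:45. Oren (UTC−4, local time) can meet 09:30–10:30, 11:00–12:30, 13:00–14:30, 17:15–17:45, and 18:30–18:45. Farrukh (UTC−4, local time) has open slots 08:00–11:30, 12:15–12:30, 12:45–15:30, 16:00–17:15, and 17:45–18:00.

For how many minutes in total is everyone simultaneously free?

135 minutes

Elena → UTC: 08:00–16:15, 16:45–17:45.
Oren → UTC: 13:30–14:30, 15:00–16:30, 17:00–18:30, 21:15–21:45, 22:30–22:45.
Farrukh → UTC: 12:00–15:30, 16:15–16:30, 16:45–19:30, 20:00–21:15, 21:45–22:00.
Elena ∩ Oren: 13:30–14:30, 15:00–16:15, 17:00–17:45.
Elena ∩ Oren ∩ Farrukh: 13:30–14:30, 15:00–15:30, 17:00–17:45.
Total common minutes: 60 + 30 + 45 = 135.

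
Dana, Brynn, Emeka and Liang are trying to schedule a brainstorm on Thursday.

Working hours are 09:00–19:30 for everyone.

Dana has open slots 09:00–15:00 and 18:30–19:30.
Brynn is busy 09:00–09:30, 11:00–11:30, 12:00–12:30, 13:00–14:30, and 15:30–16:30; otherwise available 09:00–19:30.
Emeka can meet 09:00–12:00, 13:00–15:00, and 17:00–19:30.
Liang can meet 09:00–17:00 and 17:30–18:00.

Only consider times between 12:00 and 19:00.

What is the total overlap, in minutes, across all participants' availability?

Brynn free within 09:00–19:30: 09:30–11:00, 11:30–12:00, 12:30–13:00, 14:30–15:30, 16:30–19:30.
Dana ∩ Brynn: 09:30–11:00, 11:30–12:00, 12:30–13:00, 14:30–15:00, 18:30–19:30.
Dana ∩ Brynn ∩ Emeka: 09:30–11:00, 11:30–12:00, 14:30–15:00, 18:30–19:30.
Dana ∩ Brynn ∩ Emeka ∩ Liang: 09:30–11:00, 11:30–12:00, 14:30–15:00.
Restricted to 12:00–19:00: 14:30–15:00.
Total common minutes: 30.

30 minutes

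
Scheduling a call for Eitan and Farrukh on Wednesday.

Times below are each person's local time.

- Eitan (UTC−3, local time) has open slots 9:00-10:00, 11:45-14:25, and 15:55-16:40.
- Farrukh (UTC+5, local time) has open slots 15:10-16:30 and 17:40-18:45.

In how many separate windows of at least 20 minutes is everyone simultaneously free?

1

Eitan → UTC: 12:00–13:00, 14:45–17:25, 18:55–19:40.
Farrukh → UTC: 10:10–11:30, 12:40–13:45.
Eitan ∩ Farrukh: 12:40–13:00.
Windows ≥ 20 min: 12:40–13:00.
That's 1 window.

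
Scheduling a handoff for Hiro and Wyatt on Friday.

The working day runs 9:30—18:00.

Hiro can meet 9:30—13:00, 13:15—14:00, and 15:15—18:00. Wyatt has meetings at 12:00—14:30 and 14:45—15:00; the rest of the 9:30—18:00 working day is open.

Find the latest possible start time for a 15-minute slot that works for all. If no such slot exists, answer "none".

17:45

Wyatt free within 09:30–18:00: 09:30–12:00, 14:30–14:45, 15:00–18:00.
Hiro ∩ Wyatt: 09:30–12:00, 15:15–18:00.
Windows ≥ 15 min: 09:30–12:00, 15:15–18:00.
Latest start in the last window 15:15–18:00 is 18:00 − 15 min = 17:45.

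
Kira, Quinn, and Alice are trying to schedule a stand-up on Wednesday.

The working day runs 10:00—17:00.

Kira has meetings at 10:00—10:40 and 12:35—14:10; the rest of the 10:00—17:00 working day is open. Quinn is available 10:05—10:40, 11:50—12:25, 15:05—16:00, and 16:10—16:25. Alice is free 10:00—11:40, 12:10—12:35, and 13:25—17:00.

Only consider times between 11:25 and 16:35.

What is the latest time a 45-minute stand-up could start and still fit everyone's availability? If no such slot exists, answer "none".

Kira free within 10:00–17:00: 10:40–12:35, 14:10–17:00.
Kira ∩ Quinn: 11:50–12:25, 15:05–16:00, 16:10–16:25.
Kira ∩ Quinn ∩ Alice: 12:10–12:25, 15:05–16:00, 16:10–16:25.
Restricted to 11:25–16:35: 12:10–12:25, 15:05–16:00, 16:10–16:25.
Windows ≥ 45 min: 15:05–16:00.
Latest start in the last window 15:05–16:00 is 16:00 − 45 min = 15:15.

15:15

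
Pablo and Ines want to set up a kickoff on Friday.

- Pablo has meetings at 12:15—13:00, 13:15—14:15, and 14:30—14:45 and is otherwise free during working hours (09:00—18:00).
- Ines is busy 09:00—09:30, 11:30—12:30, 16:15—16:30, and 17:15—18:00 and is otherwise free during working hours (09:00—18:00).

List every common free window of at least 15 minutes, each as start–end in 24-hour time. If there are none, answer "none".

Pablo free within 09:00–18:00: 09:00–12:15, 13:00–13:15, 14:15–14:30, 14:45–18:00.
Ines free within 09:00–18:00: 09:30–11:30, 12:30–16:15, 16:30–17:15.
Pablo ∩ Ines: 09:30–11:30, 13:00–13:15, 14:15–14:30, 14:45–16:15, 16:30–17:15.
Windows ≥ 15 min: 09:30–11:30, 13:00–13:15, 14:15–14:30, 14:45–16:15, 16:30–17:15.

09:30–11:30, 13:00–13:15, 14:15–14:30, 14:45–16:15, 16:30–17:15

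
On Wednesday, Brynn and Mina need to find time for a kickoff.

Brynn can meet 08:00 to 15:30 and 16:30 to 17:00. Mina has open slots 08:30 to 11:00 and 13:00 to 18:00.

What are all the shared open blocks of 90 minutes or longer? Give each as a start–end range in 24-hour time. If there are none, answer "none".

Brynn ∩ Mina: 08:30–11:00, 13:00–15:30, 16:30–17:00.
Windows ≥ 90 min: 08:30–11:00, 13:00–15:30.

08:30–11:00, 13:00–15:30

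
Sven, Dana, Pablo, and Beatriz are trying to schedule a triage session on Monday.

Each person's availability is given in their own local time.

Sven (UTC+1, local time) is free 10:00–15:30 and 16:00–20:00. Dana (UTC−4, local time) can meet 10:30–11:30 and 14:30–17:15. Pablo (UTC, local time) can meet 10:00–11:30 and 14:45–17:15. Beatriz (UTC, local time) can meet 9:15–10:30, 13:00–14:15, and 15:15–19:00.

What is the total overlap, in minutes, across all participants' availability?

15 minutes

Sven → UTC: 09:00–14:30, 15:00–19:00.
Dana → UTC: 14:30–15:30, 18:30–21:15.
Pablo → UTC: 10:00–11:30, 14:45–17:15.
Beatriz → UTC: 09:15–10:30, 13:00–14:15, 15:15–19:00.
Sven ∩ Dana: 15:00–15:30, 18:30–19:00.
Sven ∩ Dana ∩ Pablo: 15:00–15:30.
Sven ∩ Dana ∩ Pablo ∩ Beatriz: 15:15–15:30.
Total common minutes: 15.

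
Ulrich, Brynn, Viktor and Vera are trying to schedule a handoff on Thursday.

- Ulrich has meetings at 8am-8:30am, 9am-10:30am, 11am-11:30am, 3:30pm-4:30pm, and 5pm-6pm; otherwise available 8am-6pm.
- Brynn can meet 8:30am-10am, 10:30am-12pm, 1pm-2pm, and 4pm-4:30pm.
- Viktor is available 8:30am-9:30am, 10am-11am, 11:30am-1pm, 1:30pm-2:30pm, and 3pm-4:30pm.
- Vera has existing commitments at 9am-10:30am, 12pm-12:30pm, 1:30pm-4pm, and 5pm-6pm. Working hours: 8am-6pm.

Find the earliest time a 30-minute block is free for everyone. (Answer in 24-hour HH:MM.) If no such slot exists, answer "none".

08:30

Ulrich free within 08:00–18:00: 08:30–09:00, 10:30–11:00, 11:30–15:30, 16:30–17:00.
Vera free within 08:00–18:00: 08:00–09:00, 10:30–12:00, 12:30–13:30, 16:00–17:00.
Ulrich ∩ Brynn: 08:30–09:00, 10:30–11:00, 11:30–12:00, 13:00–14:00.
Ulrich ∩ Brynn ∩ Viktor: 08:30–09:00, 10:30–11:00, 11:30–12:00, 13:30–14:00.
Ulrich ∩ Brynn ∩ Viktor ∩ Vera: 08:30–09:00, 10:30–11:00, 11:30–12:00.
Windows ≥ 30 min: 08:30–09:00, 10:30–11:00, 11:30–12:00.
Earliest such window starts at 08:30.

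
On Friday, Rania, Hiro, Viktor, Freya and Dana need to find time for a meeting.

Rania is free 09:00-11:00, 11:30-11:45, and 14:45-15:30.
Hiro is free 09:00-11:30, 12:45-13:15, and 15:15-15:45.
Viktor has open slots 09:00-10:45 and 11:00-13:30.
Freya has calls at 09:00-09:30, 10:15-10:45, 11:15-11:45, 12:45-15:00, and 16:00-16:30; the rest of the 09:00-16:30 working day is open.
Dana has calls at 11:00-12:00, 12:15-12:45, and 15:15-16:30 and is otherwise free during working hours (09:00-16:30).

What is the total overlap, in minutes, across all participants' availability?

45 minutes

Freya free within 09:00–16:30: 09:30–10:15, 10:45–11:15, 11:45–12:45, 15:00–16:00.
Dana free within 09:00–16:30: 09:00–11:00, 12:00–12:15, 12:45–15:15.
Rania ∩ Hiro: 09:00–11:00, 15:15–15:30.
Rania ∩ Hiro ∩ Viktor: 09:00–10:45.
Rania ∩ Hiro ∩ Viktor ∩ Freya: 09:30–10:15.
Rania ∩ Hiro ∩ Viktor ∩ Freya ∩ Dana: 09:30–10:15.
Total common minutes: 45.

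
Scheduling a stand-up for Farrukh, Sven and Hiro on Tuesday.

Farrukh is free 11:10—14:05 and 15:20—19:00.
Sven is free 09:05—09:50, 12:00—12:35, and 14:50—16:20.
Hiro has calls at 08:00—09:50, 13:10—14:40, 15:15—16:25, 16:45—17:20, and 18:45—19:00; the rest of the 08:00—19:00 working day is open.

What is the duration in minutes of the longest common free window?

35 minutes

Hiro free within 08:00–19:00: 09:50–13:10, 14:40–15:15, 16:25–16:45, 17:20–18:45.
Farrukh ∩ Sven: 12:00–12:35, 15:20–16:20.
Farrukh ∩ Sven ∩ Hiro: 12:00–12:35.
Single common window of 35 minutes.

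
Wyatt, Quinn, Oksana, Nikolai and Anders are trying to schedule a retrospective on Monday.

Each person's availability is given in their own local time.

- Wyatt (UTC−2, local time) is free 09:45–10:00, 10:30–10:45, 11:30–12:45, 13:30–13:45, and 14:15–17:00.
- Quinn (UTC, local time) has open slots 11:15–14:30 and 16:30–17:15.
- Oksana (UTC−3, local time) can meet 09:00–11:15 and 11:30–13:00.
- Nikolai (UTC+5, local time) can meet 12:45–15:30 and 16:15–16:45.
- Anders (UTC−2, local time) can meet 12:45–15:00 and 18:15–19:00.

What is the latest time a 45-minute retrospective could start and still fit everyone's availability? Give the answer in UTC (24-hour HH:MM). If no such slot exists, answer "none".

none

Wyatt → UTC: 11:45–12:00, 12:30–12:45, 13:30–14:45, 15:30–15:45, 16:15–19:00.
Quinn → UTC: 11:15–14:30, 16:30–17:15.
Oksana → UTC: 12:00–14:15, 14:30–16:00.
Nikolai → UTC: 07:45–10:30, 11:15–11:45.
Anders → UTC: 14:45–17:00, 20:15–21:00.
Wyatt ∩ Quinn: 11:45–12:00, 12:30–12:45, 13:30–14:30, 16:30–17:15.
Wyatt ∩ Quinn ∩ Oksana: 12:30–12:45, 13:30–14:15.
Wyatt ∩ Quinn ∩ Oksana ∩ Nikolai: (none).
Wyatt ∩ Quinn ∩ Oksana ∩ Nikolai ∩ Anders: (none).
Windows ≥ 45 min: (none).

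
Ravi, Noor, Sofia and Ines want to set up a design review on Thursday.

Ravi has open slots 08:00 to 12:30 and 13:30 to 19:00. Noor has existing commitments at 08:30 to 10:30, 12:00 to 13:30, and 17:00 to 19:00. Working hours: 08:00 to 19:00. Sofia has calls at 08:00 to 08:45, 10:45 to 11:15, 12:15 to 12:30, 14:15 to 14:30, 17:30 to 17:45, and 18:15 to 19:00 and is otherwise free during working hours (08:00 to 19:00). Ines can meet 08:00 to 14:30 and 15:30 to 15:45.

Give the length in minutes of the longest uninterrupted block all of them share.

Noor free within 08:00–19:00: 08:00–08:30, 10:30–12:00, 13:30–17:00.
Sofia free within 08:00–19:00: 08:45–10:45, 11:15–12:15, 12:30–14:15, 14:30–17:30, 17:45–18:15.
Ravi ∩ Noor: 08:00–08:30, 10:30–12:00, 13:30–17:00.
Ravi ∩ Noor ∩ Sofia: 10:30–10:45, 11:15–12:00, 13:30–14:15, 14:30–17:00.
Ravi ∩ Noor ∩ Sofia ∩ Ines: 10:30–10:45, 11:15–12:00, 13:30–14:15, 15:30–15:45.
Common window lengths: 15, 45, 45, 15 min; longest is 45.

45 minutes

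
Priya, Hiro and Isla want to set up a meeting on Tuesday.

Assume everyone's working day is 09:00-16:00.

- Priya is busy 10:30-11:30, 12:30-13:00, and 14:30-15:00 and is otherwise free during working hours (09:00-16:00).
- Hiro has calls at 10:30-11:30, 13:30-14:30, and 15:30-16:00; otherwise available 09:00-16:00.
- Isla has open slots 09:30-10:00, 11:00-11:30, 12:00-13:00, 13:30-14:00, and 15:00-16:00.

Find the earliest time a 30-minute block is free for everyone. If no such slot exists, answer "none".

09:30

Priya free within 09:00–16:00: 09:00–10:30, 11:30–12:30, 13:00–14:30, 15:00–16:00.
Hiro free within 09:00–16:00: 09:00–10:30, 11:30–13:30, 14:30–15:30.
Priya ∩ Hiro: 09:00–10:30, 11:30–12:30, 13:00–13:30, 15:00–15:30.
Priya ∩ Hiro ∩ Isla: 09:30–10:00, 12:00–12:30, 15:00–15:30.
Windows ≥ 30 min: 09:30–10:00, 12:00–12:30, 15:00–15:30.
Earliest such window starts at 09:30.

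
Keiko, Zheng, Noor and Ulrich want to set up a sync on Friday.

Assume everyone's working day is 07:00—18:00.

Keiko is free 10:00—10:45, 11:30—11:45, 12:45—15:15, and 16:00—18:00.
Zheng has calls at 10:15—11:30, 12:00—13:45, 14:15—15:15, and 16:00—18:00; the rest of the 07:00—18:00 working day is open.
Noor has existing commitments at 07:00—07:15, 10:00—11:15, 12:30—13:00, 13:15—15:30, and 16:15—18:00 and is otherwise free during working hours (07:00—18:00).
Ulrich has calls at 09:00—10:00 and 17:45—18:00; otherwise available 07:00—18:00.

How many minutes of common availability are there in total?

Zheng free within 07:00–18:00: 07:00–10:15, 11:30–12:00, 13:45–14:15, 15:15–16:00.
Noor free within 07:00–18:00: 07:15–10:00, 11:15–12:30, 13:00–13:15, 15:30–16:15.
Ulrich free within 07:00–18:00: 07:00–09:00, 10:00–17:45.
Keiko ∩ Zheng: 10:00–10:15, 11:30–11:45, 13:45–14:15.
Keiko ∩ Zheng ∩ Noor: 11:30–11:45.
Keiko ∩ Zheng ∩ Noor ∩ Ulrich: 11:30–11:45.
Total common minutes: 15.

15 minutes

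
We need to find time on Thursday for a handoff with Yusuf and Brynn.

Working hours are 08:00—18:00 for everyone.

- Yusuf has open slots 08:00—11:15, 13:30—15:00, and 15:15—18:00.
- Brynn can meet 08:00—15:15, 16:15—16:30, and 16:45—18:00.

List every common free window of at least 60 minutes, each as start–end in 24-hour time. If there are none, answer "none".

Yusuf ∩ Brynn: 08:00–11:15, 13:30–15:00, 16:15–16:30, 16:45–18:00.
Windows ≥ 60 min: 08:00–11:15, 13:30–15:00, 16:45–18:00.

08:00–11:15, 13:30–15:00, 16:45–18:00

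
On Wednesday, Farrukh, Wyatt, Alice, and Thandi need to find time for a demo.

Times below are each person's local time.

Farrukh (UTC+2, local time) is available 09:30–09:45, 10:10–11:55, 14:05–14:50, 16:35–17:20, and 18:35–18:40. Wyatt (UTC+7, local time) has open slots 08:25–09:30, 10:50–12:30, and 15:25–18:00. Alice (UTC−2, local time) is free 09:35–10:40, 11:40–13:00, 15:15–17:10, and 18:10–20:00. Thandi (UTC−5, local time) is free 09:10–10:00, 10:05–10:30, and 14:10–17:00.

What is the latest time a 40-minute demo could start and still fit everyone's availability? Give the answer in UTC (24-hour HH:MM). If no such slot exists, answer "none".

Farrukh → UTC: 07:30–07:45, 08:10–09:55, 12:05–12:50, 14:35–15:20, 16:35–16:40.
Wyatt → UTC: 01:25–02:30, 03:50–05:30, 08:25–11:00.
Alice → UTC: 11:35–12:40, 13:40–15:00, 17:15–19:10, 20:10–22:00.
Thandi → UTC: 14:10–15:00, 15:05–15:30, 19:10–22:00.
Farrukh ∩ Wyatt: 08:25–09:55.
Farrukh ∩ Wyatt ∩ Alice: (none).
Farrukh ∩ Wyatt ∩ Alice ∩ Thandi: (none).
Windows ≥ 40 min: (none).

none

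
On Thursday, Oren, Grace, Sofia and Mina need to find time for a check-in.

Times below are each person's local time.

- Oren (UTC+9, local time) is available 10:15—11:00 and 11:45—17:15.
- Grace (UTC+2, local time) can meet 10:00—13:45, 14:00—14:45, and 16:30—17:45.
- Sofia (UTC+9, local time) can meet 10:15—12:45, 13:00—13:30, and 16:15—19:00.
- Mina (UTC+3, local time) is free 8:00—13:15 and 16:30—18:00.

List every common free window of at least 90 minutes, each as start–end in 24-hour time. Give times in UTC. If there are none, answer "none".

none

Oren → UTC: 01:15–02:00, 02:45–08:15.
Grace → UTC: 08:00–11:45, 12:00–12:45, 14:30–15:45.
Sofia → UTC: 01:15–03:45, 04:00–04:30, 07:15–10:00.
Mina → UTC: 05:00–10:15, 13:30–15:00.
Oren ∩ Grace: 08:00–08:15.
Oren ∩ Grace ∩ Sofia: 08:00–08:15.
Oren ∩ Grace ∩ Sofia ∩ Mina: 08:00–08:15.
Windows ≥ 90 min: (none).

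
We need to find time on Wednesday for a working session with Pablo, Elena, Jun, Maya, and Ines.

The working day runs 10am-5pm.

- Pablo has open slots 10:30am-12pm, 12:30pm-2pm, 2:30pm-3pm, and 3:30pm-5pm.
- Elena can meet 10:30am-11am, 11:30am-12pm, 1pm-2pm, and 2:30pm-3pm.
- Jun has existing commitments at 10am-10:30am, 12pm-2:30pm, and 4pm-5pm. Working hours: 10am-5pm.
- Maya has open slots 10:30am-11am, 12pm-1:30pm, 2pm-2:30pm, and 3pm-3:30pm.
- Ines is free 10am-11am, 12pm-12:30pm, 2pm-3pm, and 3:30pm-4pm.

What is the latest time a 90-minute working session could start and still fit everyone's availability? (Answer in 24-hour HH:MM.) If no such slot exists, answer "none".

none

Jun free within 10:00–17:00: 10:30–12:00, 14:30–16:00.
Pablo ∩ Elena: 10:30–11:00, 11:30–12:00, 13:00–14:00, 14:30–15:00.
Pablo ∩ Elena ∩ Jun: 10:30–11:00, 11:30–12:00, 14:30–15:00.
Pablo ∩ Elena ∩ Jun ∩ Maya: 10:30–11:00.
Pablo ∩ Elena ∩ Jun ∩ Maya ∩ Ines: 10:30–11:00.
Windows ≥ 90 min: (none).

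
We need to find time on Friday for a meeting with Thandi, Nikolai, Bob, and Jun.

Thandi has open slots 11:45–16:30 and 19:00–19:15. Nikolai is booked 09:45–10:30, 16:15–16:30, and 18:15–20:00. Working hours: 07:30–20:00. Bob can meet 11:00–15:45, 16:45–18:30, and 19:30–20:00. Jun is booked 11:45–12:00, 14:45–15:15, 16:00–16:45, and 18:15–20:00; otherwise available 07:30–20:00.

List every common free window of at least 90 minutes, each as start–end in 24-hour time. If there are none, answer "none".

12:00–14:45

Nikolai free within 07:30–20:00: 07:30–09:45, 10:30–16:15, 16:30–18:15.
Jun free within 07:30–20:00: 07:30–11:45, 12:00–14:45, 15:15–16:00, 16:45–18:15.
Thandi ∩ Nikolai: 11:45–16:15.
Thandi ∩ Nikolai ∩ Bob: 11:45–15:45.
Thandi ∩ Nikolai ∩ Bob ∩ Jun: 12:00–14:45, 15:15–15:45.
Windows ≥ 90 min: 12:00–14:45.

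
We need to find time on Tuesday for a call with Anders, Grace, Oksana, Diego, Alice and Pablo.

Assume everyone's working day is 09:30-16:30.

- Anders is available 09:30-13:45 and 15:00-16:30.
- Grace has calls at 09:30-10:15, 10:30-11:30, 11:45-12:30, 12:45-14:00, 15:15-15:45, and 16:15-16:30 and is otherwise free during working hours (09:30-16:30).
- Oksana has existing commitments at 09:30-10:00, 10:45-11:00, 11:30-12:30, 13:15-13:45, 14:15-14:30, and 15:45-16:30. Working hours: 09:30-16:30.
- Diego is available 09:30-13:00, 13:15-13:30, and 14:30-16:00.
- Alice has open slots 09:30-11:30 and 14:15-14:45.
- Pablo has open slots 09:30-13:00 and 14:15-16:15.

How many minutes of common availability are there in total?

Grace free within 09:30–16:30: 10:15–10:30, 11:30–11:45, 12:30–12:45, 14:00–15:15, 15:45–16:15.
Oksana free within 09:30–16:30: 10:00–10:45, 11:00–11:30, 12:30–13:15, 13:45–14:15, 14:30–15:45.
Anders ∩ Grace: 10:15–10:30, 11:30–11:45, 12:30–12:45, 15:00–15:15, 15:45–16:15.
Anders ∩ Grace ∩ Oksana: 10:15–10:30, 12:30–12:45, 15:00–15:15.
Anders ∩ Grace ∩ Oksana ∩ Diego: 10:15–10:30, 12:30–12:45, 15:00–15:15.
Anders ∩ Grace ∩ Oksana ∩ Diego ∩ Alice: 10:15–10:30.
Anders ∩ Grace ∩ Oksana ∩ Diego ∩ Alice ∩ Pablo: 10:15–10:30.
Total common minutes: 15.

15 minutes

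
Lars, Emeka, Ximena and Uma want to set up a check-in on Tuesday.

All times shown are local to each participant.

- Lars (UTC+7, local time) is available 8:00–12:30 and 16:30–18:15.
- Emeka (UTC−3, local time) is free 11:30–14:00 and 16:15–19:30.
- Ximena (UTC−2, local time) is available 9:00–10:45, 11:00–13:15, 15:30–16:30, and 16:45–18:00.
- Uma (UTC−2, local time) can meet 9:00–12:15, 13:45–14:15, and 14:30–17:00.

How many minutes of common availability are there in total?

0 minutes

Lars → UTC: 01:00–05:30, 09:30–11:15.
Emeka → UTC: 14:30–17:00, 19:15–22:30.
Ximena → UTC: 11:00–12:45, 13:00–15:15, 17:30–18:30, 18:45–20:00.
Uma → UTC: 11:00–14:15, 15:45–16:15, 16:30–19:00.
Lars ∩ Emeka: (none).
Lars ∩ Emeka ∩ Ximena: (none).
Lars ∩ Emeka ∩ Ximena ∩ Uma: (none).
Total common minutes: 0.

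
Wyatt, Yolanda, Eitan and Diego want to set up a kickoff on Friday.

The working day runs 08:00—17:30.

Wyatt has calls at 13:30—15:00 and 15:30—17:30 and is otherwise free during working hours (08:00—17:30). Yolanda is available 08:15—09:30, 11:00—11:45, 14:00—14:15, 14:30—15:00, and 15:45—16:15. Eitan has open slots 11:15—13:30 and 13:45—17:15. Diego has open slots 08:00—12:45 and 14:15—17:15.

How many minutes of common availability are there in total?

Wyatt free within 08:00–17:30: 08:00–13:30, 15:00–15:30.
Wyatt ∩ Yolanda: 08:15–09:30, 11:00–11:45.
Wyatt ∩ Yolanda ∩ Eitan: 11:15–11:45.
Wyatt ∩ Yolanda ∩ Eitan ∩ Diego: 11:15–11:45.
Total common minutes: 30.

30 minutes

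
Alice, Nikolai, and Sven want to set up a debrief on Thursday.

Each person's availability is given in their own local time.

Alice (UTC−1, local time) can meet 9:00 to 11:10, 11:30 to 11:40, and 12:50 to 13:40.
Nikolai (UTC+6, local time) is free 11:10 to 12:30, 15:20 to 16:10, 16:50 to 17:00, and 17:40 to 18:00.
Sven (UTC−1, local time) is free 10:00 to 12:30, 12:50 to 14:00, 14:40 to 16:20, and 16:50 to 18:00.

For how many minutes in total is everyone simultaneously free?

20 minutes

Alice → UTC: 10:00–12:10, 12:30–12:40, 13:50–14:40.
Nikolai → UTC: 05:10–06:30, 09:20–10:10, 10:50–11:00, 11:40–12:00.
Sven → UTC: 11:00–13:30, 13:50–15:00, 15:40–17:20, 17:50–19:00.
Alice ∩ Nikolai: 10:00–10:10, 10:50–11:00, 11:40–12:00.
Alice ∩ Nikolai ∩ Sven: 11:40–12:00.
Total common minutes: 20.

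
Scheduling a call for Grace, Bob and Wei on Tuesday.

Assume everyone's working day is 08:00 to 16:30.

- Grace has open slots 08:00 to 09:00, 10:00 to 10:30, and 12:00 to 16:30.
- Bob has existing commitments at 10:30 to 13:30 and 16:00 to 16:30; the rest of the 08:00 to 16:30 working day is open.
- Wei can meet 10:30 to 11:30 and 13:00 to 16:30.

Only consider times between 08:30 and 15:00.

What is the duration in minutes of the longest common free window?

Bob free within 08:00–16:30: 08:00–10:30, 13:30–16:00.
Grace ∩ Bob: 08:00–09:00, 10:00–10:30, 13:30–16:00.
Grace ∩ Bob ∩ Wei: 13:30–16:00.
Restricted to 08:30–15:00: 13:30–15:00.
Single common window of 90 minutes.

90 minutes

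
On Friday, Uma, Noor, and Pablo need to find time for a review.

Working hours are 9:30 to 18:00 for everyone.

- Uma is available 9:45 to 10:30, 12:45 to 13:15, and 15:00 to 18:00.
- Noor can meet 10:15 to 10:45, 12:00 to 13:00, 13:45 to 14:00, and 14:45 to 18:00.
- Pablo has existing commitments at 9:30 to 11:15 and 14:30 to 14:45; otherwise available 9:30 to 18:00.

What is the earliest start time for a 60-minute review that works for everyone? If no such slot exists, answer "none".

15:00

Pablo free within 09:30–18:00: 11:15–14:30, 14:45–18:00.
Uma ∩ Noor: 10:15–10:30, 12:45–13:00, 15:00–18:00.
Uma ∩ Noor ∩ Pablo: 12:45–13:00, 15:00–18:00.
Windows ≥ 60 min: 15:00–18:00.
Earliest such window starts at 15:00.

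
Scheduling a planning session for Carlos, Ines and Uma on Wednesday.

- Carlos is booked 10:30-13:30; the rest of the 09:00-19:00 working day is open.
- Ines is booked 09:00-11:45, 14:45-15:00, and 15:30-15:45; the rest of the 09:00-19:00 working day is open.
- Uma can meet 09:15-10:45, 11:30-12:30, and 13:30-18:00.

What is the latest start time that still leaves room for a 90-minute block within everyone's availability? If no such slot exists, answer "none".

16:30

Carlos free within 09:00–19:00: 09:00–10:30, 13:30–19:00.
Ines free within 09:00–19:00: 11:45–14:45, 15:00–15:30, 15:45–19:00.
Carlos ∩ Ines: 13:30–14:45, 15:00–15:30, 15:45–19:00.
Carlos ∩ Ines ∩ Uma: 13:30–14:45, 15:00–15:30, 15:45–18:00.
Windows ≥ 90 min: 15:45–18:00.
Latest start in the last window 15:45–18:00 is 18:00 − 90 min = 16:30.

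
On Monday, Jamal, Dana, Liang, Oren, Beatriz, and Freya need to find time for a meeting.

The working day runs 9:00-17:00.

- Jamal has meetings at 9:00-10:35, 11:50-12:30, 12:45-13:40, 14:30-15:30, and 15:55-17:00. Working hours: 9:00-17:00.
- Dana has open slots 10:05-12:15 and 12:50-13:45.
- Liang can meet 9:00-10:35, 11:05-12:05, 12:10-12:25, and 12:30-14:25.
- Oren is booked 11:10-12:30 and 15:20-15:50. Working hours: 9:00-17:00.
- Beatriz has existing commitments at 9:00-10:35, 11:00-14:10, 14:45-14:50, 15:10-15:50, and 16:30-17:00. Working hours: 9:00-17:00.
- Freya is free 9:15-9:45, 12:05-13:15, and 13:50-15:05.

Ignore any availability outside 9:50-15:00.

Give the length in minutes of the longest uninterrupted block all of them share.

0 minutes

Jamal free within 09:00–17:00: 10:35–11:50, 12:30–12:45, 13:40–14:30, 15:30–15:55.
Oren free within 09:00–17:00: 09:00–11:10, 12:30–15:20, 15:50–17:00.
Beatriz free within 09:00–17:00: 10:35–11:00, 14:10–14:45, 14:50–15:10, 15:50–16:30.
Jamal ∩ Dana: 10:35–11:50, 13:40–13:45.
Jamal ∩ Dana ∩ Liang: 11:05–11:50, 13:40–13:45.
Jamal ∩ Dana ∩ Liang ∩ Oren: 11:05–11:10, 13:40–13:45.
Jamal ∩ Dana ∩ Liang ∩ Oren ∩ Beatriz: (none).
Jamal ∩ Dana ∩ Liang ∩ Oren ∩ Beatriz ∩ Freya: (none).
Restricted to 09:50–15:00: (none).
No common window.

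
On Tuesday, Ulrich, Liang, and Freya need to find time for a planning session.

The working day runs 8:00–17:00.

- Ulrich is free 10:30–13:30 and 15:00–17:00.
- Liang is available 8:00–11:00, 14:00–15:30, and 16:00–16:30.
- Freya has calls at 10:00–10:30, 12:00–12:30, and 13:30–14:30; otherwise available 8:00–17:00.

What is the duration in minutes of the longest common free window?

Freya free within 08:00–17:00: 08:00–10:00, 10:30–12:00, 12:30–13:30, 14:30–17:00.
Ulrich ∩ Liang: 10:30–11:00, 15:00–15:30, 16:00–16:30.
Ulrich ∩ Liang ∩ Freya: 10:30–11:00, 15:00–15:30, 16:00–16:30.
Common window lengths: 30, 30, 30 min; longest is 30.

30 minutes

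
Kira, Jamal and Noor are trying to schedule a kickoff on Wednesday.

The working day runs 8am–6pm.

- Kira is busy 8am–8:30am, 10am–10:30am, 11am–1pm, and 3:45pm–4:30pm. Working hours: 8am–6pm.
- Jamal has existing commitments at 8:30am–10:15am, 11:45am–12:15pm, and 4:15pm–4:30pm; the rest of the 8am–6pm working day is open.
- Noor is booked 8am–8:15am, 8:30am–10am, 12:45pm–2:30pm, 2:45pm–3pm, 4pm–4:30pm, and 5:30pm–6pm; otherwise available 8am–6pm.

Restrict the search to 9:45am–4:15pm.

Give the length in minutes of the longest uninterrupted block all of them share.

Kira free within 08:00–18:00: 08:30–10:00, 10:30–11:00, 13:00–15:45, 16:30–18:00.
Jamal free within 08:00–18:00: 08:00–08:30, 10:15–11:45, 12:15–16:15, 16:30–18:00.
Noor free within 08:00–18:00: 08:15–08:30, 10:00–12:45, 14:30–14:45, 15:00–16:00, 16:30–17:30.
Kira ∩ Jamal: 10:30–11:00, 13:00–15:45, 16:30–18:00.
Kira ∩ Jamal ∩ Noor: 10:30–11:00, 14:30–14:45, 15:00–15:45, 16:30–17:30.
Restricted to 09:45–16:15: 10:30–11:00, 14:30–14:45, 15:00–15:45.
Common window lengths: 30, 15, 45 min; longest is 45.

45 minutes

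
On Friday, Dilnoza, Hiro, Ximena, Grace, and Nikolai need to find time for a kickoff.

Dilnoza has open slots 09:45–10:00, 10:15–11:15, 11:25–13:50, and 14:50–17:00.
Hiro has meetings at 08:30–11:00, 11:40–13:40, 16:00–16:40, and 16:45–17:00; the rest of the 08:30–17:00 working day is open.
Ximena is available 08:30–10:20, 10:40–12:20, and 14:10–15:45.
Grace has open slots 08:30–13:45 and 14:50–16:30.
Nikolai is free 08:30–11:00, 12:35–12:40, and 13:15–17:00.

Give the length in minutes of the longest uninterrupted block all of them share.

Hiro free within 08:30–17:00: 11:00–11:40, 13:40–16:00, 16:40–16:45.
Dilnoza ∩ Hiro: 11:00–11:15, 11:25–11:40, 13:40–13:50, 14:50–16:00, 16:40–16:45.
Dilnoza ∩ Hiro ∩ Ximena: 11:00–11:15, 11:25–11:40, 14:50–15:45.
Dilnoza ∩ Hiro ∩ Ximena ∩ Grace: 11:00–11:15, 11:25–11:40, 14:50–15:45.
Dilnoza ∩ Hiro ∩ Ximena ∩ Grace ∩ Nikolai: 14:50–15:45.
Single common window of 55 minutes.

55 minutes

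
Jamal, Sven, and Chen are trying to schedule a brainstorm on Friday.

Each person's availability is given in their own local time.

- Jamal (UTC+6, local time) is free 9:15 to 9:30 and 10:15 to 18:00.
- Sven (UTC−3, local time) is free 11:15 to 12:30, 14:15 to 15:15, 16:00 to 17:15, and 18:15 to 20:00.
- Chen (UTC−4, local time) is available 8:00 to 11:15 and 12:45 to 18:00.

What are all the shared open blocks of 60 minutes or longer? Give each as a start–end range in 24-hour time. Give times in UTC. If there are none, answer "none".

Jamal → UTC: 03:15–03:30, 04:15–12:00.
Sven → UTC: 14:15–15:30, 17:15–18:15, 19:00–20:15, 21:15–23:00.
Chen → UTC: 12:00–15:15, 16:45–22:00.
Jamal ∩ Sven: (none).
Jamal ∩ Sven ∩ Chen: (none).
Windows ≥ 60 min: (none).

none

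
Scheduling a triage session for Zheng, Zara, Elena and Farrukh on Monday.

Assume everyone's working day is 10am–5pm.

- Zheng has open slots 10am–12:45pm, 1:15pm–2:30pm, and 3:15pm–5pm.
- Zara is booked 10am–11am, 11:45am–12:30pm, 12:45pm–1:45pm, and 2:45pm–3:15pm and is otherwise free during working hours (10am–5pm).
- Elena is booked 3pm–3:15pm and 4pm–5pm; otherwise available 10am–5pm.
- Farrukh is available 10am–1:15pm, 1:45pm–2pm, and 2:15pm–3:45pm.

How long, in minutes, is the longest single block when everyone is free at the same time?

Zara free within 10:00–17:00: 11:00–11:45, 12:30–12:45, 13:45–14:45, 15:15–17:00.
Elena free within 10:00–17:00: 10:00–15:00, 15:15–16:00.
Zheng ∩ Zara: 11:00–11:45, 12:30–12:45, 13:45–14:30, 15:15–17:00.
Zheng ∩ Zara ∩ Elena: 11:00–11:45, 12:30–12:45, 13:45–14:30, 15:15–16:00.
Zheng ∩ Zara ∩ Elena ∩ Farrukh: 11:00–11:45, 12:30–12:45, 13:45–14:00, 14:15–14:30, 15:15–15:45.
Common window lengths: 45, 15, 15, 15, 30 min; longest is 45.

45 minutes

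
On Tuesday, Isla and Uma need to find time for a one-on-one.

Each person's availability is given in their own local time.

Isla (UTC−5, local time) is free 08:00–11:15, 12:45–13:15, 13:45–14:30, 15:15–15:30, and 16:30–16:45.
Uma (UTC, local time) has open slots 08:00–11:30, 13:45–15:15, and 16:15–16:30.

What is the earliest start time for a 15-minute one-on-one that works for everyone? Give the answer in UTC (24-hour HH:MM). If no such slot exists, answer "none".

Isla → UTC: 13:00–16:15, 17:45–18:15, 18:45–19:30, 20:15–20:30, 21:30–21:45.
Uma → UTC: 08:00–11:30, 13:45–15:15, 16:15–16:30.
Isla ∩ Uma: 13:45–15:15.
Windows ≥ 15 min: 13:45–15:15.
Earliest such window starts at 13:45.

13:45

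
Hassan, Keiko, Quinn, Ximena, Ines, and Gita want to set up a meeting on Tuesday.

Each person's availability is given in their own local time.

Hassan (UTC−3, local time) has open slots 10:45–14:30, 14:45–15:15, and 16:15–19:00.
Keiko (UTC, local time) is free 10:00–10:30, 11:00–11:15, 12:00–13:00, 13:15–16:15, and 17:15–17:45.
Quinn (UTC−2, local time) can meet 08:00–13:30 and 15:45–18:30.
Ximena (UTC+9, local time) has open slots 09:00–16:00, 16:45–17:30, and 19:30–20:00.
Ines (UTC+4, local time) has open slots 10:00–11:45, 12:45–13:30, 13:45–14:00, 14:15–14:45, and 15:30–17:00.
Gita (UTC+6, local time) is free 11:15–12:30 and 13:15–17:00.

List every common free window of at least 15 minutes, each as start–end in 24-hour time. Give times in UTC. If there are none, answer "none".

none

Hassan → UTC: 13:45–17:30, 17:45–18:15, 19:15–22:00.
Keiko → UTC: 10:00–10:30, 11:00–11:15, 12:00–13:00, 13:15–16:15, 17:15–17:45.
Quinn → UTC: 10:00–15:30, 17:45–20:30.
Ximena → UTC: 00:00–07:00, 07:45–08:30, 10:30–11:00.
Ines → UTC: 06:00–07:45, 08:45–09:30, 09:45–10:00, 10:15–10:45, 11:30–13:00.
Gita → UTC: 05:15–06:30, 07:15–11:00.
Hassan ∩ Keiko: 13:45–16:15, 17:15–17:30.
Hassan ∩ Keiko ∩ Quinn: 13:45–15:30.
Hassan ∩ Keiko ∩ Quinn ∩ Ximena: (none).
Hassan ∩ Keiko ∩ Quinn ∩ Ximena ∩ Ines: (none).
Hassan ∩ Keiko ∩ Quinn ∩ Ximena ∩ Ines ∩ Gita: (none).
Windows ≥ 15 min: (none).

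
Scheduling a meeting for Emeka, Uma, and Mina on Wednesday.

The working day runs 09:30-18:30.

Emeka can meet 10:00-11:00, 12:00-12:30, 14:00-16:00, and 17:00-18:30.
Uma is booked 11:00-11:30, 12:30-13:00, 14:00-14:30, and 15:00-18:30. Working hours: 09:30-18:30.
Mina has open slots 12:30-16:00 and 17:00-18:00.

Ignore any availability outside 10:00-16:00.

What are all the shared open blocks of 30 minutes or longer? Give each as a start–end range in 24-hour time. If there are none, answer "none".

Uma free within 09:30–18:30: 09:30–11:00, 11:30–12:30, 13:00–14:00, 14:30–15:00.
Emeka ∩ Uma: 10:00–11:00, 12:00–12:30, 14:30–15:00.
Emeka ∩ Uma ∩ Mina: 14:30–15:00.
Restricted to 10:00–16:00: 14:30–15:00.
Windows ≥ 30 min: 14:30–15:00.

14:30–15:00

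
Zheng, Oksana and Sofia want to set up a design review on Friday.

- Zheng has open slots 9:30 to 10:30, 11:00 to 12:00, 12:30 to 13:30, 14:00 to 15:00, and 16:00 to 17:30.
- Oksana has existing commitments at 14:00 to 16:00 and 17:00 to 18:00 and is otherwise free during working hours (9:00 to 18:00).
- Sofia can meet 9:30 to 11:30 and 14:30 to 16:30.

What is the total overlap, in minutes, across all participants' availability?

120 minutes

Oksana free within 09:00–18:00: 09:00–14:00, 16:00–17:00.
Zheng ∩ Oksana: 09:30–10:30, 11:00–12:00, 12:30–13:30, 16:00–17:00.
Zheng ∩ Oksana ∩ Sofia: 09:30–10:30, 11:00–11:30, 16:00–16:30.
Total common minutes: 60 + 30 + 30 = 120.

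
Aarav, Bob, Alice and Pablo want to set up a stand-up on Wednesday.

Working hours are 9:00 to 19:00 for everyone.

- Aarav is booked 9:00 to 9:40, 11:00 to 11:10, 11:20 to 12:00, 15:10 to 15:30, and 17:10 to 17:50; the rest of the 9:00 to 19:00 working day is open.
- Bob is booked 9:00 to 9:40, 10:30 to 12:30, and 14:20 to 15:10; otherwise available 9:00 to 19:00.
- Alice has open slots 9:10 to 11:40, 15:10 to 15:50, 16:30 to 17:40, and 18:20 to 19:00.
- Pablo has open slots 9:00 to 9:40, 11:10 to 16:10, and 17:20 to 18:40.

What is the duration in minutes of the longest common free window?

Aarav free within 09:00–19:00: 09:40–11:00, 11:10–11:20, 12:00–15:10, 15:30–17:10, 17:50–19:00.
Bob free within 09:00–19:00: 09:40–10:30, 12:30–14:20, 15:10–19:00.
Aarav ∩ Bob: 09:40–10:30, 12:30–14:20, 15:30–17:10, 17:50–19:00.
Aarav ∩ Bob ∩ Alice: 09:40–10:30, 15:30–15:50, 16:30–17:10, 18:20–19:00.
Aarav ∩ Bob ∩ Alice ∩ Pablo: 15:30–15:50, 18:20–18:40.
Common window lengths: 20, 20 min; longest is 20.

20 minutes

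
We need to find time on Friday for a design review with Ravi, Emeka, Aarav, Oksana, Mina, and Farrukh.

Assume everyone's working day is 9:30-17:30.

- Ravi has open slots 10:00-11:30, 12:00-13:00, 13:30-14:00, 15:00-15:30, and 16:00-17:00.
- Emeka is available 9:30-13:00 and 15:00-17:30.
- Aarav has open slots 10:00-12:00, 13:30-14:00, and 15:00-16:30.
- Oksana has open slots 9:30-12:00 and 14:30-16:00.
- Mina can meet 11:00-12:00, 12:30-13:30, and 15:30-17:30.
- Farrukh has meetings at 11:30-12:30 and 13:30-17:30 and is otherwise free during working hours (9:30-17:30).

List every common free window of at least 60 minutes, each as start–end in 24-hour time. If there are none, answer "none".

none

Farrukh free within 09:30–17:30: 09:30–11:30, 12:30–13:30.
Ravi ∩ Emeka: 10:00–11:30, 12:00–13:00, 15:00–15:30, 16:00–17:00.
Ravi ∩ Emeka ∩ Aarav: 10:00–11:30, 15:00–15:30, 16:00–16:30.
Ravi ∩ Emeka ∩ Aarav ∩ Oksana: 10:00–11:30, 15:00–15:30.
Ravi ∩ Emeka ∩ Aarav ∩ Oksana ∩ Mina: 11:00–11:30.
Ravi ∩ Emeka ∩ Aarav ∩ Oksana ∩ Mina ∩ Farrukh: 11:00–11:30.
Windows ≥ 60 min: (none).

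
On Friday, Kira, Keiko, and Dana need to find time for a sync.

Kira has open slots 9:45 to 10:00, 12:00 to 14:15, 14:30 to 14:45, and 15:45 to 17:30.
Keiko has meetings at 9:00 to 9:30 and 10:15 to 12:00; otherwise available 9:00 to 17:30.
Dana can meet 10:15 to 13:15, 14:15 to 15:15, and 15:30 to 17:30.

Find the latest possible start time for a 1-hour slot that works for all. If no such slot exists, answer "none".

Keiko free within 09:00–17:30: 09:30–10:15, 12:00–17:30.
Kira ∩ Keiko: 09:45–10:00, 12:00–14:15, 14:30–14:45, 15:45–17:30.
Kira ∩ Keiko ∩ Dana: 12:00–13:15, 14:30–14:45, 15:45–17:30.
Windows ≥ 60 min: 12:00–13:15, 15:45–17:30.
Latest start in the last window 15:45–17:30 is 17:30 − 60 min = 16:30.

16:30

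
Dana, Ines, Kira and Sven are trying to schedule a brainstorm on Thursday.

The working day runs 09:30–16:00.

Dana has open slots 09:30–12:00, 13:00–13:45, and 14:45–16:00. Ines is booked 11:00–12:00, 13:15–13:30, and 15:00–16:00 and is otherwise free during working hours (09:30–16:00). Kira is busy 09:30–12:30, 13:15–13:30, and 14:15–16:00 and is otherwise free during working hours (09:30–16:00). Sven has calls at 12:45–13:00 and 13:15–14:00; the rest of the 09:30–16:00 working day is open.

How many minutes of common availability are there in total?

Ines free within 09:30–16:00: 09:30–11:00, 12:00–13:15, 13:30–15:00.
Kira free within 09:30–16:00: 12:30–13:15, 13:30–14:15.
Sven free within 09:30–16:00: 09:30–12:45, 13:00–13:15, 14:00–16:00.
Dana ∩ Ines: 09:30–11:00, 13:00–13:15, 13:30–13:45, 14:45–15:00.
Dana ∩ Ines ∩ Kira: 13:00–13:15, 13:30–13:45.
Dana ∩ Ines ∩ Kira ∩ Sven: 13:00–13:15.
Total common minutes: 15.

15 minutes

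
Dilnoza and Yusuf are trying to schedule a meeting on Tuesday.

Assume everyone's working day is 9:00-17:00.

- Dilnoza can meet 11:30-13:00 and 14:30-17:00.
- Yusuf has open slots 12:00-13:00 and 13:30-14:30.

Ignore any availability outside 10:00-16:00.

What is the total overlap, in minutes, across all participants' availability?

60 minutes

Dilnoza ∩ Yusuf: 12:00–13:00.
Restricted to 10:00–16:00: 12:00–13:00.
Total common minutes: 60.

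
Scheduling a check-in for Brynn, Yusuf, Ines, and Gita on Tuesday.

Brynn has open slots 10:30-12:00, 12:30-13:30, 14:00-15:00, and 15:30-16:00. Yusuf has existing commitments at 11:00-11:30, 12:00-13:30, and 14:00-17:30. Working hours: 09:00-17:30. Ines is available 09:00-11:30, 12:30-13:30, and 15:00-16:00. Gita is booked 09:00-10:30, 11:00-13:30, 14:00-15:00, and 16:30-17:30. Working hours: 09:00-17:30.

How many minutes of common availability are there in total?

30 minutes

Yusuf free within 09:00–17:30: 09:00–11:00, 11:30–12:00, 13:30–14:00.
Gita free within 09:00–17:30: 10:30–11:00, 13:30–14:00, 15:00–16:30.
Brynn ∩ Yusuf: 10:30–11:00, 11:30–12:00.
Brynn ∩ Yusuf ∩ Ines: 10:30–11:00.
Brynn ∩ Yusuf ∩ Ines ∩ Gita: 10:30–11:00.
Total common minutes: 30.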